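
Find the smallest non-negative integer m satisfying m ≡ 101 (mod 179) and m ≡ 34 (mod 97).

From m ≡ 101 (mod 179) write m = 101 + 179t. Substituting into m ≡ 34 (mod 97) gives 179t ≡ 30 (mod 97), and since 82⁻¹ ≡ 84 (mod 97), t ≡ 95. Hence m ≡ 101 + 179·95 = 17106 (mod 17363).

17106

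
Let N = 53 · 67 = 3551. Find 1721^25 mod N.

Mod 53: 1721 ≡ 25; 25^25 ≡ 17 (mod 53).
Mod 67: 1721 ≡ 46; 46^25 ≡ 34 (mod 67).
Combine by CRT: x ≡ 17 (mod 53), x ≡ 34 (mod 67) ⇒ x ≡ 3250 (mod 3551).

3250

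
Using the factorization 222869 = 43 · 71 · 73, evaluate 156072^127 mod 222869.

112126

Mod 43: 156072 ≡ 25; by Fermat, exponent reduces to 127 mod 42 = 1; 25^1 ≡ 25 (mod 43).
Mod 71: 156072 ≡ 14; by Fermat, exponent reduces to 127 mod 70 = 57; 14^57 ≡ 17 (mod 71).
Mod 73: 156072 ≡ 71; by Fermat, exponent reduces to 127 mod 72 = 55; 71^55 ≡ 71 (mod 73).
Combine by CRT: x ≡ 25 (mod 43), x ≡ 17 (mod 71), x ≡ 71 (mod 73) ⇒ x ≡ 112126 (mod 222869).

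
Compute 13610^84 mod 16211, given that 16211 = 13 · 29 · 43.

1

Mod 13: 13610 ≡ 12; since 12 | 84, by Fermat 12^84 ≡ 1 (mod 13).
Mod 29: 13610 ≡ 9; since 28 | 84, by Fermat 9^84 ≡ 1 (mod 29).
Mod 43: 13610 ≡ 22; since 42 | 84, by Fermat 22^84 ≡ 1 (mod 43).
Combine by CRT: x ≡ 1 (mod 13), x ≡ 1 (mod 29), x ≡ 1 (mod 43) ⇒ x ≡ 1 (mod 16211).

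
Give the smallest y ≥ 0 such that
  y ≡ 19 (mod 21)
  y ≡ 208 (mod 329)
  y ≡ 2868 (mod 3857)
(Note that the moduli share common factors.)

450280

gcd(21, 329) = 7 and 7 | (208 − 19), so the pair is consistent; merging gives y ≡ 208 (mod 987), where 987 = lcm(21, 329).
gcd(987, 3857) = 7 and 7 | (2868 − 208), so the pair is consistent; merging gives y ≡ 450280 (mod 543837), where 543837 = lcm(987, 3857).
The solution is unique modulo lcm(21, 329, 3857) = 543837.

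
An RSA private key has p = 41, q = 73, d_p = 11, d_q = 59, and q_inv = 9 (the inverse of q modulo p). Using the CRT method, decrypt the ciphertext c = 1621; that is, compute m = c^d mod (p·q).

2754

m₁ = c^(d_p) mod p: c ≡ 22 (mod 41), and 22^11 mod 41 = 7.
m₂ = c^(d_q) mod q: c ≡ 15 (mod 73), and 15^59 mod 73 = 53.
h = q_inv·(m₁ − m₂) mod p = 9·(7 − 53) mod 41 = 37.
m = m₂ + h·q = 53 + 37·73 = 2754.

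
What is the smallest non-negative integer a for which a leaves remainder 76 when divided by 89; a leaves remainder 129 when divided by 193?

From a ≡ 76 (mod 89) write a = 76 + 89t. Substituting into a ≡ 129 (mod 193) gives 89t ≡ 53 (mod 193), and since 89⁻¹ ≡ 180 (mod 193), t ≡ 83. Hence a ≡ 76 + 89·83 = 7463 (mod 17177).

7463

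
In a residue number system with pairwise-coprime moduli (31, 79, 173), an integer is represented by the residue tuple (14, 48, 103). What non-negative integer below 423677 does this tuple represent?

The moduli are pairwise coprime; N = 31·79·173 = 423677.
N/31 = 13667; 13667 ≡ 27 (mod 31); 27·23 ≡ 1, so inverse 23.
N/79 = 5363; 5363 ≡ 70 (mod 79); 70·35 ≡ 1, so inverse 35.
N/173 = 2449; 2449 ≡ 27 (mod 173); 27·141 ≡ 1, so inverse 141.
x ≡ 14·13667·23 + 48·5363·35 + 103·2449·141 = 48977441.
48977441 mod 423677 = 254586.

254586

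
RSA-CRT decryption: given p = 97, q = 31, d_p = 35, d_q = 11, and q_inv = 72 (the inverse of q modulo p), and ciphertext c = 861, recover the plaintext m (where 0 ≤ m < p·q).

600

m₁ = c^(d_p) mod p: c ≡ 85 (mod 97), and 85^35 mod 97 = 18.
m₂ = c^(d_q) mod q: c ≡ 24 (mod 31), and 24^11 mod 31 = 11.
h = q_inv·(m₁ − m₂) mod p = 72·(18 − 11) mod 97 = 19.
m = m₂ + h·q = 11 + 19·31 = 600.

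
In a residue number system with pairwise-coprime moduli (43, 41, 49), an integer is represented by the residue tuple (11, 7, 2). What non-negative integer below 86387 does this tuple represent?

36948

From x ≡ 11 (mod 43) write x = 11 + 43t. Substituting into x ≡ 7 (mod 41) gives 43t ≡ 37 (mod 41), and since 2⁻¹ ≡ 21 (mod 41), t ≡ 39. Hence x ≡ 11 + 43·39 = 1688 (mod 1763).
From x ≡ 1688 (mod 1763) write x = 1688 + 1763t. Substituting into x ≡ 2 (mod 49) gives 1763t ≡ 29 (mod 49), and since 48⁻¹ ≡ 48 (mod 49), t ≡ 20. Hence x ≡ 1688 + 1763·20 = 36948 (mod 86387).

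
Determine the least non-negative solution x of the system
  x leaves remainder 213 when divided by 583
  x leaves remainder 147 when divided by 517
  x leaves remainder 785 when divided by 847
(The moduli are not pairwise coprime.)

gcd(583, 517) = 11 and 11 | (147 − 213), so the pair is consistent; merging gives x ≡ 27031 (mod 27401), where 27401 = lcm(583, 517).
gcd(27401, 847) = 11 and 11 | (785 − 27031), so the pair is consistent; merging gives x ≡ 575051 (mod 2109877), where 2109877 = lcm(27401, 847).
The solution is unique modulo lcm(583, 517, 847) = 2109877.

575051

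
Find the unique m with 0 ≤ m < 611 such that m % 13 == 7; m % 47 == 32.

From m ≡ 7 (mod 13) write m = 7 + 13t. Substituting into m ≡ 32 (mod 47) gives 13t ≡ 25 (mod 47), and since 13⁻¹ ≡ 29 (mod 47), t ≡ 20. Hence m ≡ 7 + 13·20 = 267 (mod 611).

267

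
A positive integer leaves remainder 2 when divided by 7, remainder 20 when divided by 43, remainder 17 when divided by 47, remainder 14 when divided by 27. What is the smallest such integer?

The moduli are pairwise coprime; M = 7·43·47·27 = 381969.
M/7 = 54567; 54567 ≡ 2 (mod 7); 2·4 ≡ 1, so inverse 4.
M/43 = 8883; 8883 ≡ 25 (mod 43); 25·31 ≡ 1, so inverse 31.
M/47 = 8127; 8127 ≡ 43 (mod 47); 43·35 ≡ 1, so inverse 35.
M/27 = 14147; 14147 ≡ 26 (mod 27); 26·26 ≡ 1, so inverse 26.
n ≡ 2·54567·4 + 20·8883·31 + 17·8127·35 + 14·14147·26 = 15929069.
15929069 mod 381969 = 268340.

268340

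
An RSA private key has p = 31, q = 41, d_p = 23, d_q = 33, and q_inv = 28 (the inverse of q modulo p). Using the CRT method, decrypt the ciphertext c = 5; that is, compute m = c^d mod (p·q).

490

m₁ = c^(d_p) mod p: c ≡ 5 (mod 31), and 5^23 mod 31 = 25.
m₂ = c^(d_q) mod q: c ≡ 5 (mod 41), and 5^33 mod 41 = 39.
h = q_inv·(m₁ − m₂) mod p = 28·(25 − 39) mod 31 = 11.
m = m₂ + h·q = 39 + 11·41 = 490.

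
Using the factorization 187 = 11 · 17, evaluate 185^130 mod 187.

Mod 11: 185 ≡ 9; since 10 | 130, by Fermat 9^130 ≡ 1 (mod 11).
Mod 17: 185 ≡ 15; by Fermat, exponent reduces to 130 mod 16 = 2; 15^2 ≡ 4 (mod 17).
Combine by CRT: x ≡ 1 (mod 11), x ≡ 4 (mod 17) ⇒ x ≡ 89 (mod 187).

89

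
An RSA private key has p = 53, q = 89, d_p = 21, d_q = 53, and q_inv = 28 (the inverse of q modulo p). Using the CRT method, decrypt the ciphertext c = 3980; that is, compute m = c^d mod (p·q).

2359

m₁ = c^(d_p) mod p: c ≡ 5 (mod 53), and 5^21 mod 53 = 27.
m₂ = c^(d_q) mod q: c ≡ 64 (mod 89), and 64^53 mod 89 = 45.
h = q_inv·(m₁ − m₂) mod p = 28·(27 − 45) mod 53 = 26.
m = m₂ + h·q = 45 + 26·89 = 2359.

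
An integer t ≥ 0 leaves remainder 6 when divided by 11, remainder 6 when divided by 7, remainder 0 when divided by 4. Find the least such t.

From t ≡ 6 (mod 11) write t = 6 + 11s. Substituting into t ≡ 6 (mod 7) gives 11s ≡ 0 (mod 7), and since 4⁻¹ ≡ 2 (mod 7), s ≡ 0. Hence t ≡ 6 + 11·0 = 6 (mod 77).
From t ≡ 6 (mod 77) write t = 6 + 77s. Substituting into t ≡ 0 (mod 4) gives 77s ≡ 2 (mod 4), and since 1⁻¹ ≡ 1 (mod 4), s ≡ 2. Hence t ≡ 6 + 77·2 = 160 (mod 308).

160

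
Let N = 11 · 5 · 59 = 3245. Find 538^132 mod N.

1431

Mod 11: 538 ≡ 10; by Fermat, exponent reduces to 132 mod 10 = 2; 10^2 ≡ 1 (mod 11).
Mod 5: 538 ≡ 3; since 4 | 132, by Fermat 3^132 ≡ 1 (mod 5).
Mod 59: 538 ≡ 7; by Fermat, exponent reduces to 132 mod 58 = 16; 7^16 ≡ 15 (mod 59).
Combine by CRT: x ≡ 1 (mod 11), x ≡ 1 (mod 5), x ≡ 15 (mod 59) ⇒ x ≡ 1431 (mod 3245).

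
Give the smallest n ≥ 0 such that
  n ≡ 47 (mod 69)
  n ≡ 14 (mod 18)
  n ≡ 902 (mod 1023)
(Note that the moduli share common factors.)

9086

gcd(69, 18) = 3 and 3 | (14 − 47), so the pair is consistent; merging gives n ≡ 392 (mod 414), where 414 = lcm(69, 18).
gcd(414, 1023) = 3 and 3 | (902 − 392), so the pair is consistent; merging gives n ≡ 9086 (mod 141174), where 141174 = lcm(414, 1023).
The solution is unique modulo lcm(69, 18, 1023) = 141174.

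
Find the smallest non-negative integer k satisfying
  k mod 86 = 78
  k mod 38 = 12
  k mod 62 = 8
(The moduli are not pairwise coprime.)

gcd(86, 38) = 2 and 2 | (12 − 78), so the pair is consistent; merging gives k ≡ 164 (mod 1634), where 1634 = lcm(86, 38).
gcd(1634, 62) = 2 and 2 | (8 − 164), so the pair is consistent; merging gives k ≡ 11602 (mod 50654), where 50654 = lcm(1634, 62).
The solution is unique modulo lcm(86, 38, 62) = 50654.

11602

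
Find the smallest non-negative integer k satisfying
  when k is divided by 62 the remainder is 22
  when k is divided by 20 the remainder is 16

gcd(62, 20) = 2 and 2 | (16 − 22), so the pair is consistent; merging gives k ≡ 456 (mod 620), where 620 = lcm(62, 20).
The solution is unique modulo lcm(62, 20) = 620.

456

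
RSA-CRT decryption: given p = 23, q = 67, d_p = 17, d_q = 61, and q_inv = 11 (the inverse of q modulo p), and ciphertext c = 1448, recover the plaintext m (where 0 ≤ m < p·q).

436

m₁ = c^(d_p) mod p: c ≡ 22 (mod 23), and 22^17 mod 23 = 22.
m₂ = c^(d_q) mod q: c ≡ 41 (mod 67), and 41^61 mod 67 = 34.
h = q_inv·(m₁ − m₂) mod p = 11·(22 − 34) mod 23 = 6.
m = m₂ + h·q = 34 + 6·67 = 436.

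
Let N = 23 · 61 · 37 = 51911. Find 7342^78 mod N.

Mod 23: 7342 ≡ 5; by Fermat, exponent reduces to 78 mod 22 = 12; 5^12 ≡ 18 (mod 23).
Mod 61: 7342 ≡ 22; by Fermat, exponent reduces to 78 mod 60 = 18; 22^18 ≡ 34 (mod 61).
Mod 37: 7342 ≡ 16; by Fermat, exponent reduces to 78 mod 36 = 6; 16^6 ≡ 10 (mod 37).
Combine by CRT: x ≡ 18 (mod 23), x ≡ 34 (mod 61), x ≡ 10 (mod 37) ⇒ x ≡ 33828 (mod 51911).

33828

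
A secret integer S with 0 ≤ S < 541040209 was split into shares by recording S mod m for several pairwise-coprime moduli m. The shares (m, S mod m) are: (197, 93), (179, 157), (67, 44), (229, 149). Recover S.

334772043

Combine the congruences pairwise.
From S ≡ 93 (mod 197) write S = 93 + 197t. Substituting into S ≡ 157 (mod 179) gives 197t ≡ 64 (mod 179), and since 18⁻¹ ≡ 10 (mod 179), t ≡ 103. Hence S ≡ 93 + 197·103 = 20384 (mod 35263).
From S ≡ 20384 (mod 35263) write S = 20384 + 35263t. Substituting into S ≡ 44 (mod 67) gives 35263t ≡ 28 (mod 67), and since 21⁻¹ ≡ 16 (mod 67), t ≡ 46. Hence S ≡ 20384 + 35263·46 = 1642482 (mod 2362621).
From S ≡ 1642482 (mod 2362621) write S = 1642482 + 2362621t. Substituting into S ≡ 149 (mod 229) gives 2362621t ≡ 55 (mod 229), and since 28⁻¹ ≡ 90 (mod 229), t ≡ 141. Hence S ≡ 1642482 + 2362621·141 = 334772043 (mod 541040209).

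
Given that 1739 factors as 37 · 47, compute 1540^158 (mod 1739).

307

Mod 37: 1540 ≡ 23; by Fermat, exponent reduces to 158 mod 36 = 14; 23^14 ≡ 11 (mod 37).
Mod 47: 1540 ≡ 36; by Fermat, exponent reduces to 158 mod 46 = 20; 36^20 ≡ 25 (mod 47).
Combine by CRT: x ≡ 11 (mod 37), x ≡ 25 (mod 47) ⇒ x ≡ 307 (mod 1739).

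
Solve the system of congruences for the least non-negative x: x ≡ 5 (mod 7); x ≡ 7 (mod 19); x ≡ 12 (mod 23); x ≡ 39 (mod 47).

The moduli are pairwise coprime; N = 7·19·23·47 = 143773.
N/7 = 20539; 20539 ≡ 1 (mod 7), inverse 1.
N/19 = 7567; 7567 ≡ 5 (mod 19); 5·4 ≡ 1, so inverse 4.
N/23 = 6251; 6251 ≡ 18 (mod 23); 18·9 ≡ 1, so inverse 9.
N/47 = 3059; 3059 ≡ 4 (mod 47); 4·12 ≡ 1, so inverse 12.
x ≡ 5·20539·1 + 7·7567·4 + 12·6251·9 + 39·3059·12 = 2421291.
2421291 mod 143773 = 120923.

120923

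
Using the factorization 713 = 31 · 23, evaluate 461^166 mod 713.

438

Mod 31: 461 ≡ 27; by Fermat, exponent reduces to 166 mod 30 = 16; 27^16 ≡ 4 (mod 31).
Mod 23: 461 ≡ 1; by Fermat, exponent reduces to 166 mod 22 = 12; 1^12 ≡ 1 (mod 23).
Combine by CRT: x ≡ 4 (mod 31), x ≡ 1 (mod 23) ⇒ x ≡ 438 (mod 713).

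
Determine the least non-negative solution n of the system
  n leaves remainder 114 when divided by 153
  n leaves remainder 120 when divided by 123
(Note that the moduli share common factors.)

Combine the congruences pairwise.
gcd(153, 123) = 3 and 3 | (120 − 114), so the pair is consistent; merging gives n ≡ 5163 (mod 6273), where 6273 = lcm(153, 123).
The solution is unique modulo lcm(153, 123) = 6273.

5163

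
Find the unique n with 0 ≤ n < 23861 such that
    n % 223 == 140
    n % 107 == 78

From n ≡ 140 (mod 223) write n = 140 + 223t. Substituting into n ≡ 78 (mod 107) gives 223t ≡ 45 (mod 107), and since 9⁻¹ ≡ 12 (mod 107), t ≡ 5. Hence n ≡ 140 + 223·5 = 1255 (mod 23861).

1255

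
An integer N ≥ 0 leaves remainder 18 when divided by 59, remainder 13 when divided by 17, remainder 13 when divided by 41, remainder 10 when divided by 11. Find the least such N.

384757

From N ≡ 18 (mod 59) write N = 18 + 59t. Substituting into N ≡ 13 (mod 17) gives 59t ≡ 12 (mod 17), and since 8⁻¹ ≡ 15 (mod 17), t ≡ 10. Hence N ≡ 18 + 59·10 = 608 (mod 1003).
From N ≡ 608 (mod 1003) write N = 608 + 1003t. Substituting into N ≡ 13 (mod 41) gives 1003t ≡ 20 (mod 41), and since 19⁻¹ ≡ 13 (mod 41), t ≡ 14. Hence N ≡ 608 + 1003·14 = 14650 (mod 41123).
From N ≡ 14650 (mod 41123) write N = 14650 + 41123t. Substituting into N ≡ 10 (mod 11) gives 41123t ≡ 1 (mod 11), and since 5⁻¹ ≡ 9 (mod 11), t ≡ 9. Hence N ≡ 14650 + 41123·9 = 384757 (mod 452353).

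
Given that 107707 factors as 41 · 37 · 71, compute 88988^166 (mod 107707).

Mod 41: 88988 ≡ 18; by Fermat, exponent reduces to 166 mod 40 = 6; 18^6 ≡ 18 (mod 41).
Mod 37: 88988 ≡ 3; by Fermat, exponent reduces to 166 mod 36 = 22; 3^22 ≡ 7 (mod 37).
Mod 71: 88988 ≡ 25; by Fermat, exponent reduces to 166 mod 70 = 26; 25^26 ≡ 25 (mod 71).
Combine by CRT: x ≡ 18 (mod 41), x ≡ 7 (mod 37), x ≡ 25 (mod 71) ⇒ x ≡ 16213 (mod 107707).

16213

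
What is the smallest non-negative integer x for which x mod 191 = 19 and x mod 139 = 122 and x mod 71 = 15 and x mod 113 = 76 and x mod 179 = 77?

6217777729

Combine the congruences pairwise.
From x ≡ 19 (mod 191) write x = 19 + 191t. Substituting into x ≡ 122 (mod 139) gives 191t ≡ 103 (mod 139), and since 52⁻¹ ≡ 131 (mod 139), t ≡ 10. Hence x ≡ 19 + 191·10 = 1929 (mod 26549).
From x ≡ 1929 (mod 26549) write x = 1929 + 26549t. Substituting into x ≡ 15 (mod 71) gives 26549t ≡ 3 (mod 71), and since 66⁻¹ ≡ 14 (mod 71), t ≡ 42. Hence x ≡ 1929 + 26549·42 = 1116987 (mod 1884979).
From x ≡ 1116987 (mod 1884979) write x = 1116987 + 1884979t. Substituting into x ≡ 76 (mod 113) gives 1884979t ≡ 94 (mod 113), and since 26⁻¹ ≡ 100 (mod 113), t ≡ 21. Hence x ≡ 1116987 + 1884979·21 = 40701546 (mod 213002627).
From x ≡ 40701546 (mod 213002627) write x = 40701546 + 213002627t. Substituting into x ≡ 77 (mod 179) gives 213002627t ≡ 88 (mod 179), and since 145⁻¹ ≡ 100 (mod 179), t ≡ 29. Hence x ≡ 40701546 + 213002627·29 = 6217777729 (mod 38127470233).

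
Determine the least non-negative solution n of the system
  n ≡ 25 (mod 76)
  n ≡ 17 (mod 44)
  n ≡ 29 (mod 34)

12337

gcd(76, 44) = 4 and 4 | (17 − 25), so the pair is consistent; merging gives n ≡ 633 (mod 836), where 836 = lcm(76, 44).
gcd(836, 34) = 2 and 2 | (29 − 633), so the pair is consistent; merging gives n ≡ 12337 (mod 14212), where 14212 = lcm(836, 34).
The solution is unique modulo lcm(76, 44, 34) = 14212.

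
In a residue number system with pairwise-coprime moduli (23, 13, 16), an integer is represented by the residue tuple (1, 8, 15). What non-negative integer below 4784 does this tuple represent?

From x ≡ 1 (mod 23) write x = 1 + 23t. Substituting into x ≡ 8 (mod 13) gives 23t ≡ 7 (mod 13), and since 10⁻¹ ≡ 4 (mod 13), t ≡ 2. Hence x ≡ 1 + 23·2 = 47 (mod 299).
From x ≡ 47 (mod 299) write x = 47 + 299t. Substituting into x ≡ 15 (mod 16) gives 299t ≡ 0 (mod 16), and since 11⁻¹ ≡ 3 (mod 16), t ≡ 0. Hence x ≡ 47 + 299·0 = 47 (mod 4784).

47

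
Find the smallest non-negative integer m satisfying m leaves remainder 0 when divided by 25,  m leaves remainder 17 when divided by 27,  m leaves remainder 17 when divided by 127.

6875

The moduli are pairwise coprime; N = 25·27·127 = 85725.
N/25 = 3429; 3429 ≡ 4 (mod 25); 4·19 ≡ 1, so inverse 19.
N/27 = 3175; 3175 ≡ 16 (mod 27); 16·22 ≡ 1, so inverse 22.
N/127 = 675; 675 ≡ 40 (mod 127); 40·54 ≡ 1, so inverse 54.
m ≡ 0·3429·19 + 17·3175·22 + 17·675·54 = 1807100.
1807100 mod 85725 = 6875.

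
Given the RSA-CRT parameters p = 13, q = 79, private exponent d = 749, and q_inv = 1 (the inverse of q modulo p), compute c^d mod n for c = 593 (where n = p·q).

736

d_p = d mod (p−1) = 749 mod 12 = 5; d_q = d mod (q−1) = 47.
m₁ = c^(d_p) mod p: c ≡ 8 (mod 13), and 8^5 mod 13 = 8.
m₂ = c^(d_q) mod q: c ≡ 40 (mod 79), and 40^47 mod 79 = 25.
h = q_inv·(m₁ − m₂) mod p = 1·(8 − 25) mod 13 = 9.
m = m₂ + h·q = 25 + 9·79 = 736.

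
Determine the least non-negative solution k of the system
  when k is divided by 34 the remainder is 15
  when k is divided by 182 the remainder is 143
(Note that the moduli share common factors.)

gcd(34, 182) = 2 and 2 | (143 − 15), so the pair is consistent; merging gives k ≡ 2327 (mod 3094), where 3094 = lcm(34, 182).
The solution is unique modulo lcm(34, 182) = 3094.

2327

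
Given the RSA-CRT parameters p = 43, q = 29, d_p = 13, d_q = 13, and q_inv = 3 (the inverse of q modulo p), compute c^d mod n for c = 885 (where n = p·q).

m₁ = c^(d_p) mod p: c ≡ 25 (mod 43), and 25^13 mod 43 = 14.
m₂ = c^(d_q) mod q: c ≡ 15 (mod 29), and 15^13 mod 29 = 27.
h = q_inv·(m₁ − m₂) mod p = 3·(14 − 27) mod 43 = 4.
m = m₂ + h·q = 27 + 4·29 = 143.

143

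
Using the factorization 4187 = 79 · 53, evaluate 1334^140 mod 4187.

420

Mod 79: 1334 ≡ 70; by Fermat, exponent reduces to 140 mod 78 = 62; 70^62 ≡ 25 (mod 79).
Mod 53: 1334 ≡ 9; by Fermat, exponent reduces to 140 mod 52 = 36; 9^36 ≡ 49 (mod 53).
Combine by CRT: x ≡ 25 (mod 79), x ≡ 49 (mod 53) ⇒ x ≡ 420 (mod 4187).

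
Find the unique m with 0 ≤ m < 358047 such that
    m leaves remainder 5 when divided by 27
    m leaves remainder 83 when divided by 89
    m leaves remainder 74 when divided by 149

220892

The moduli are pairwise coprime; N = 27·89·149 = 358047.
N/27 = 13261; 13261 ≡ 4 (mod 27); 4·7 ≡ 1, so inverse 7.
N/89 = 4023; 4023 ≡ 18 (mod 89); 18·5 ≡ 1, so inverse 5.
N/149 = 2403; 2403 ≡ 19 (mod 149); 19·102 ≡ 1, so inverse 102.
m ≡ 5·13261·7 + 83·4023·5 + 74·2403·102 = 20271524.
20271524 mod 358047 = 220892.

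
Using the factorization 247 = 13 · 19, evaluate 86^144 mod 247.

1

Mod 13: 86 ≡ 8; since 12 | 144, by Fermat 8^144 ≡ 1 (mod 13).
Mod 19: 86 ≡ 10; since 18 | 144, by Fermat 10^144 ≡ 1 (mod 19).
Combine by CRT: x ≡ 1 (mod 13), x ≡ 1 (mod 19) ⇒ x ≡ 1 (mod 247).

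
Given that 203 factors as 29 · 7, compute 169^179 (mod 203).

190

Mod 29: 169 ≡ 24; by Fermat, exponent reduces to 179 mod 28 = 11; 24^11 ≡ 16 (mod 29).
Mod 7: 169 ≡ 1; by Fermat, exponent reduces to 179 mod 6 = 5; 1^5 ≡ 1 (mod 7).
Combine by CRT: x ≡ 16 (mod 29), x ≡ 1 (mod 7) ⇒ x ≡ 190 (mod 203).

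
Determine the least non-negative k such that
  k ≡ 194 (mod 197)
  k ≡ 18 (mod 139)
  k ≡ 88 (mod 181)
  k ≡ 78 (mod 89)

85758431

From k ≡ 194 (mod 197) write k = 194 + 197t. Substituting into k ≡ 18 (mod 139) gives 197t ≡ 102 (mod 139), and since 58⁻¹ ≡ 12 (mod 139), t ≡ 112. Hence k ≡ 194 + 197·112 = 22258 (mod 27383).
From k ≡ 22258 (mod 27383) write k = 22258 + 27383t. Substituting into k ≡ 88 (mod 181) gives 27383t ≡ 93 (mod 181), and since 52⁻¹ ≡ 94 (mod 181), t ≡ 54. Hence k ≡ 22258 + 27383·54 = 1500940 (mod 4956323).
From k ≡ 1500940 (mod 4956323) write k = 1500940 + 4956323t. Substituting into k ≡ 78 (mod 89) gives 4956323t ≡ 34 (mod 89), and since 2⁻¹ ≡ 45 (mod 89), t ≡ 17. Hence k ≡ 1500940 + 4956323·17 = 85758431 (mod 441112747).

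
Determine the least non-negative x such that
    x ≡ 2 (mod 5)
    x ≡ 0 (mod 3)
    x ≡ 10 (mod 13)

192

From x ≡ 2 (mod 5) write x = 2 + 5t. Substituting into x ≡ 0 (mod 3) gives 5t ≡ 1 (mod 3), and since 2⁻¹ ≡ 2 (mod 3), t ≡ 2. Hence x ≡ 2 + 5·2 = 12 (mod 15).
From x ≡ 12 (mod 15) write x = 12 + 15t. Substituting into x ≡ 10 (mod 13) gives 15t ≡ 11 (mod 13), and since 2⁻¹ ≡ 7 (mod 13), t ≡ 12. Hence x ≡ 12 + 15·12 = 192 (mod 195).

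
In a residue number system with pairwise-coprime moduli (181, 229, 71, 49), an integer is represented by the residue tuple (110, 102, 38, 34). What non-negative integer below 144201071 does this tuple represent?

From x ≡ 110 (mod 181) write x = 110 + 181t. Substituting into x ≡ 102 (mod 229) gives 181t ≡ 221 (mod 229), and since 181⁻¹ ≡ 62 (mod 229), t ≡ 191. Hence x ≡ 110 + 181·191 = 34681 (mod 41449).
From x ≡ 34681 (mod 41449) write x = 34681 + 41449t. Substituting into x ≡ 38 (mod 71) gives 41449t ≡ 5 (mod 71), and since 56⁻¹ ≡ 52 (mod 71), t ≡ 47. Hence x ≡ 34681 + 41449·47 = 1982784 (mod 2942879).
From x ≡ 1982784 (mod 2942879) write x = 1982784 + 2942879t. Substituting into x ≡ 34 (mod 49) gives 2942879t ≡ 35 (mod 49), and since 37⁻¹ ≡ 4 (mod 49), t ≡ 42. Hence x ≡ 1982784 + 2942879·42 = 125583702 (mod 144201071).

125583702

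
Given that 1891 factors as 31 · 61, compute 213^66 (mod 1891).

Mod 31: 213 ≡ 27; by Fermat, exponent reduces to 66 mod 30 = 6; 27^6 ≡ 4 (mod 31).
Mod 61: 213 ≡ 30; by Fermat, exponent reduces to 66 mod 60 = 6; 30^6 ≡ 41 (mod 61).
Combine by CRT: x ≡ 4 (mod 31), x ≡ 41 (mod 61) ⇒ x ≡ 407 (mod 1891).

407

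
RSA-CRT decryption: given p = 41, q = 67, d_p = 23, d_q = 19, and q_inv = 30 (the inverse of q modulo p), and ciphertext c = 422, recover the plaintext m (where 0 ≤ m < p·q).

1552

m₁ = c^(d_p) mod p: c ≡ 12 (mod 41), and 12^23 mod 41 = 35.
m₂ = c^(d_q) mod q: c ≡ 20 (mod 67), and 20^19 mod 67 = 11.
h = q_inv·(m₁ − m₂) mod p = 30·(35 − 11) mod 41 = 23.
m = m₂ + h·q = 11 + 23·67 = 1552.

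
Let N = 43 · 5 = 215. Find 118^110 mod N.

59

Mod 43: 118 ≡ 32; by Fermat, exponent reduces to 110 mod 42 = 26; 32^26 ≡ 16 (mod 43).
Mod 5: 118 ≡ 3; by Fermat, exponent reduces to 110 mod 4 = 2; 3^2 ≡ 4 (mod 5).
Combine by CRT: x ≡ 16 (mod 43), x ≡ 4 (mod 5) ⇒ x ≡ 59 (mod 215).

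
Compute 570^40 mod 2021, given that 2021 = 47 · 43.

Mod 47: 570 ≡ 6; 6^40 ≡ 25 (mod 47).
Mod 43: 570 ≡ 11; 11^40 ≡ 16 (mod 43).
Combine by CRT: x ≡ 25 (mod 47), x ≡ 16 (mod 43) ⇒ x ≡ 1435 (mod 2021).

1435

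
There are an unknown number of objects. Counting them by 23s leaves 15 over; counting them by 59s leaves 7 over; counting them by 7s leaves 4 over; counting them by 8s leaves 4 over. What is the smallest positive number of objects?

Combine the congruences pairwise.
From N ≡ 15 (mod 23) write N = 15 + 23t. Substituting into N ≡ 7 (mod 59) gives 23t ≡ 51 (mod 59), and since 23⁻¹ ≡ 18 (mod 59), t ≡ 33. Hence N ≡ 15 + 23·33 = 774 (mod 1357).
From N ≡ 774 (mod 1357) write N = 774 + 1357t. Substituting into N ≡ 4 (mod 7) gives 1357t ≡ 0 (mod 7), and since 6⁻¹ ≡ 6 (mod 7), t ≡ 0. Hence N ≡ 774 + 1357·0 = 774 (mod 9499).
From N ≡ 774 (mod 9499) write N = 774 + 9499t. Substituting into N ≡ 4 (mod 8) gives 9499t ≡ 6 (mod 8), and since 3⁻¹ ≡ 3 (mod 8), t ≡ 2. Hence N ≡ 774 + 9499·2 = 19772 (mod 75992).

19772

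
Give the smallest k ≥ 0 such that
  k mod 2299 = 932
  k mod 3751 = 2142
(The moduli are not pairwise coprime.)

58407

gcd(2299, 3751) = 121 and 121 | (2142 − 932), so the pair is consistent; merging gives k ≡ 58407 (mod 71269), where 71269 = lcm(2299, 3751).
The solution is unique modulo lcm(2299, 3751) = 71269.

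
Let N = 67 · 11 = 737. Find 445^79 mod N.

295

Mod 67: 445 ≡ 43; by Fermat, exponent reduces to 79 mod 66 = 13; 43^13 ≡ 27 (mod 67).
Mod 11: 445 ≡ 5; by Fermat, exponent reduces to 79 mod 10 = 9; 5^9 ≡ 9 (mod 11).
Combine by CRT: x ≡ 27 (mod 67), x ≡ 9 (mod 11) ⇒ x ≡ 295 (mod 737).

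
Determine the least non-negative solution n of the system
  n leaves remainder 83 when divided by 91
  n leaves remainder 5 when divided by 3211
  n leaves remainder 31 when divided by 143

234408

gcd(91, 3211) = 13 and 13 | (5 − 83), so the pair is consistent; merging gives n ≡ 9638 (mod 22477), where 22477 = lcm(91, 3211).
gcd(22477, 143) = 13 and 13 | (31 − 9638), so the pair is consistent; merging gives n ≡ 234408 (mod 247247), where 247247 = lcm(22477, 143).
The solution is unique modulo lcm(91, 3211, 143) = 247247.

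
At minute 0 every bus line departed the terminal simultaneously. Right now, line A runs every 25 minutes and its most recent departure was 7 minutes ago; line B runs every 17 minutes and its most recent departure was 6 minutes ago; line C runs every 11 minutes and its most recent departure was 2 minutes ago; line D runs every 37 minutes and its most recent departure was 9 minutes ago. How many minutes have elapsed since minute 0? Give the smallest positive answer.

From t ≡ 7 (mod 25) write t = 7 + 25s. Substituting into t ≡ 6 (mod 17) gives 25s ≡ 16 (mod 17), and since 8⁻¹ ≡ 15 (mod 17), s ≡ 2. Hence t ≡ 7 + 25·2 = 57 (mod 425).
From t ≡ 57 (mod 425) write t = 57 + 425s. Substituting into t ≡ 2 (mod 11) gives 425s ≡ 0 (mod 11), and since 7⁻¹ ≡ 8 (mod 11), s ≡ 0. Hence t ≡ 57 + 425·0 = 57 (mod 4675).
From t ≡ 57 (mod 4675) write t = 57 + 4675s. Substituting into t ≡ 9 (mod 37) gives 4675s ≡ 26 (mod 37), and since 13⁻¹ ≡ 20 (mod 37), s ≡ 2. Hence t ≡ 57 + 4675·2 = 9407 (mod 172975).

9407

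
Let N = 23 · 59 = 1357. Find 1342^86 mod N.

653

Mod 23: 1342 ≡ 8; by Fermat, exponent reduces to 86 mod 22 = 20; 8^20 ≡ 9 (mod 23).
Mod 59: 1342 ≡ 44; by Fermat, exponent reduces to 86 mod 58 = 28; 44^28 ≡ 4 (mod 59).
Combine by CRT: x ≡ 9 (mod 23), x ≡ 4 (mod 59) ⇒ x ≡ 653 (mod 1357).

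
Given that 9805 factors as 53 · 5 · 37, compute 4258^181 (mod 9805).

2223

Mod 53: 4258 ≡ 18; by Fermat, exponent reduces to 181 mod 52 = 25; 18^25 ≡ 50 (mod 53).
Mod 5: 4258 ≡ 3; by Fermat, exponent reduces to 181 mod 4 = 1; 3^1 ≡ 3 (mod 5).
Mod 37: 4258 ≡ 3; by Fermat, exponent reduces to 181 mod 36 = 1; 3^1 ≡ 3 (mod 37).
Combine by CRT: x ≡ 50 (mod 53), x ≡ 3 (mod 5), x ≡ 3 (mod 37) ⇒ x ≡ 2223 (mod 9805).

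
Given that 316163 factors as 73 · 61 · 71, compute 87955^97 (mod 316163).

Mod 73: 87955 ≡ 63; by Fermat, exponent reduces to 97 mod 72 = 25; 63^25 ≡ 63 (mod 73).
Mod 61: 87955 ≡ 54; by Fermat, exponent reduces to 97 mod 60 = 37; 54^37 ≡ 43 (mod 61).
Mod 71: 87955 ≡ 57; by Fermat, exponent reduces to 97 mod 70 = 27; 57^27 ≡ 54 (mod 71).
Combine by CRT: x ≡ 63 (mod 73), x ≡ 43 (mod 61), x ≡ 54 (mod 71) ⇒ x ≡ 69705 (mod 316163).

69705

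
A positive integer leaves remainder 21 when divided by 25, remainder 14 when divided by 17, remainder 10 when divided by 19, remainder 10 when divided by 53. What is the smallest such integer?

274921

The moduli are pairwise coprime; M = 25·17·19·53 = 427975.
M/25 = 17119; 17119 ≡ 19 (mod 25); 19·4 ≡ 1, so inverse 4.
M/17 = 25175; 25175 ≡ 15 (mod 17); 15·8 ≡ 1, so inverse 8.
M/19 = 22525; 22525 ≡ 10 (mod 19); 10·2 ≡ 1, so inverse 2.
M/53 = 8075; 8075 ≡ 19 (mod 53); 19·14 ≡ 1, so inverse 14.
N ≡ 21·17119·4 + 14·25175·8 + 10·22525·2 + 10·8075·14 = 5838596.
5838596 mod 427975 = 274921.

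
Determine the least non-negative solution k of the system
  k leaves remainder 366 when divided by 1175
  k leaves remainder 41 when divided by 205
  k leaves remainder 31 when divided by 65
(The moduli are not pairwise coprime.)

471541

Combine the congruences pairwise.
gcd(1175, 205) = 5 and 5 | (41 − 366), so the pair is consistent; merging gives k ≡ 37966 (mod 48175), where 48175 = lcm(1175, 205).
gcd(48175, 65) = 5 and 5 | (31 − 37966), so the pair is consistent; merging gives k ≡ 471541 (mod 626275), where 626275 = lcm(48175, 65).
The solution is unique modulo lcm(1175, 205, 65) = 626275.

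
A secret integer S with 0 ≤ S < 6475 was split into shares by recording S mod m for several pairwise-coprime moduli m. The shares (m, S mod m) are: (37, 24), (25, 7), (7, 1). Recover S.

From S ≡ 24 (mod 37) write S = 24 + 37t. Substituting into S ≡ 7 (mod 25) gives 37t ≡ 8 (mod 25), and since 12⁻¹ ≡ 23 (mod 25), t ≡ 9. Hence S ≡ 24 + 37·9 = 357 (mod 925).
From S ≡ 357 (mod 925) write S = 357 + 925t. Substituting into S ≡ 1 (mod 7) gives 925t ≡ 1 (mod 7), and since 1⁻¹ ≡ 1 (mod 7), t ≡ 1. Hence S ≡ 357 + 925·1 = 1282 (mod 6475).

1282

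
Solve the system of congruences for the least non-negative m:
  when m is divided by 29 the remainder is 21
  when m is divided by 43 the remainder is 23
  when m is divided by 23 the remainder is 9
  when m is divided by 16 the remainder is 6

The moduli are pairwise coprime; N = 29·43·23·16 = 458896.
N/29 = 15824; 15824 ≡ 19 (mod 29); 19·26 ≡ 1, so inverse 26.
N/43 = 10672; 10672 ≡ 8 (mod 43); 8·27 ≡ 1, so inverse 27.
N/23 = 19952; 19952 ≡ 11 (mod 23); 11·21 ≡ 1, so inverse 21.
N/16 = 28681; 28681 ≡ 9 (mod 16); 9·9 ≡ 1, so inverse 9.
m ≡ 21·15824·26 + 23·10672·27 + 9·19952·21 + 6·28681·9 = 20586918.
20586918 mod 458896 = 395494.

395494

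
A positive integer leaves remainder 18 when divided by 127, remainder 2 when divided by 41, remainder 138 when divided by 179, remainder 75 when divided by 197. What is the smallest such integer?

134652530

The moduli are pairwise coprime; N = 127·41·179·197 = 183614441.
N/127 = 1445783; 1445783 ≡ 15 (mod 127); 15·17 ≡ 1, so inverse 17.
N/41 = 4478401; 4478401 ≡ 12 (mod 41); 12·24 ≡ 1, so inverse 24.
N/179 = 1025779; 1025779 ≡ 109 (mod 179); 109·23 ≡ 1, so inverse 23.
N/197 = 932053; 932053 ≡ 46 (mod 197); 46·30 ≡ 1, so inverse 30.
x ≡ 18·1445783·17 + 2·4478401·24 + 138·1025779·23 + 75·932053·30 = 6010314642.
6010314642 mod 183614441 = 134652530.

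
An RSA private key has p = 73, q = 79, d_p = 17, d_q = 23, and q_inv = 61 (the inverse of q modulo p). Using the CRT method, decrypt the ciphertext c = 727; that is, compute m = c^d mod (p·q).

m₁ = c^(d_p) mod p: c ≡ 70 (mod 73), and 70^17 mod 73 = 49.
m₂ = c^(d_q) mod q: c ≡ 16 (mod 79), and 16^23 mod 79 = 31.
h = q_inv·(m₁ − m₂) mod p = 61·(49 − 31) mod 73 = 3.
m = m₂ + h·q = 31 + 3·79 = 268.

268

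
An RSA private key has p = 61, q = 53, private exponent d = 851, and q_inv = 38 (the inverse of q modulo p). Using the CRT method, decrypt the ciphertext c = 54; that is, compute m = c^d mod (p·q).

213

d_p = d mod (p−1) = 851 mod 60 = 11; d_q = d mod (q−1) = 19.
m₁ = c^(d_p) mod p: c ≡ 54 (mod 61), and 54^11 mod 61 = 30.
m₂ = c^(d_q) mod q: c ≡ 1 (mod 53), and 1^19 mod 53 = 1.
h = q_inv·(m₁ − m₂) mod p = 38·(30 − 1) mod 61 = 4.
m = m₂ + h·q = 1 + 4·53 = 213.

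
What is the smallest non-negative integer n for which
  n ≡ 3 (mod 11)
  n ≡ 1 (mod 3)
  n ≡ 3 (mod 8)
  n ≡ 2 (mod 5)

The moduli are pairwise coprime; M = 11·3·8·5 = 1320.
M/11 = 120; 120 ≡ 10 (mod 11); 10·10 ≡ 1, so inverse 10.
M/3 = 440; 440 ≡ 2 (mod 3); 2·2 ≡ 1, so inverse 2.
M/8 = 165; 165 ≡ 5 (mod 8); 5·5 ≡ 1, so inverse 5.
M/5 = 264; 264 ≡ 4 (mod 5); 4·4 ≡ 1, so inverse 4.
n ≡ 3·120·10 + 1·440·2 + 3·165·5 + 2·264·4 = 9067.
9067 mod 1320 = 1147.

1147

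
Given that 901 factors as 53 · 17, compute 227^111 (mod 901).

360

Mod 53: 227 ≡ 15; by Fermat, exponent reduces to 111 mod 52 = 7; 15^7 ≡ 42 (mod 53).
Mod 17: 227 ≡ 6; by Fermat, exponent reduces to 111 mod 16 = 15; 6^15 ≡ 3 (mod 17).
Combine by CRT: x ≡ 42 (mod 53), x ≡ 3 (mod 17) ⇒ x ≡ 360 (mod 901).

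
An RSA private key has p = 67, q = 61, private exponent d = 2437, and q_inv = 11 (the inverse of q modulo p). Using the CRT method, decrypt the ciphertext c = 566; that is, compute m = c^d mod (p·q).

d_p = d mod (p−1) = 2437 mod 66 = 61; d_q = d mod (q−1) = 37.
m₁ = c^(d_p) mod p: c ≡ 30 (mod 67), and 30^61 mod 67 = 30.
m₂ = c^(d_q) mod q: c ≡ 17 (mod 61), and 17^37 mod 61 = 31.
h = q_inv·(m₁ − m₂) mod p = 11·(30 − 31) mod 67 = 56.
m = m₂ + h·q = 31 + 56·61 = 3447.

3447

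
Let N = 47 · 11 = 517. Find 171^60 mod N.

Mod 47: 171 ≡ 30; by Fermat, exponent reduces to 60 mod 46 = 14; 30^14 ≡ 9 (mod 47).
Mod 11: 171 ≡ 6; since 10 | 60, by Fermat 6^60 ≡ 1 (mod 11).
Combine by CRT: x ≡ 9 (mod 47), x ≡ 1 (mod 11) ⇒ x ≡ 56 (mod 517).

56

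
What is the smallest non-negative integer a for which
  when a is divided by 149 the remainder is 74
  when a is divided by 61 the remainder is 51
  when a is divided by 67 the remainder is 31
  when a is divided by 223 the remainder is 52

31987841

From a ≡ 74 (mod 149) write a = 74 + 149t. Substituting into a ≡ 51 (mod 61) gives 149t ≡ 38 (mod 61), and since 27⁻¹ ≡ 52 (mod 61), t ≡ 24. Hence a ≡ 74 + 149·24 = 3650 (mod 9089).
From a ≡ 3650 (mod 9089) write a = 3650 + 9089t. Substituting into a ≡ 31 (mod 67) gives 9089t ≡ 66 (mod 67), and since 44⁻¹ ≡ 32 (mod 67), t ≡ 35. Hence a ≡ 3650 + 9089·35 = 321765 (mod 608963).
From a ≡ 321765 (mod 608963) write a = 321765 + 608963t. Substituting into a ≡ 52 (mod 223) gives 608963t ≡ 76 (mod 223), and since 173⁻¹ ≡ 165 (mod 223), t ≡ 52. Hence a ≡ 321765 + 608963·52 = 31987841 (mod 135798749).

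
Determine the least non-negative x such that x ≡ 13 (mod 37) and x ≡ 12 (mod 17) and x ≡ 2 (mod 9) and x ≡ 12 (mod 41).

133139

Combine the congruences pairwise.
From x ≡ 13 (mod 37) write x = 13 + 37t. Substituting into x ≡ 12 (mod 17) gives 37t ≡ 16 (mod 17), and since 3⁻¹ ≡ 6 (mod 17), t ≡ 11. Hence x ≡ 13 + 37·11 = 420 (mod 629).
From x ≡ 420 (mod 629) write x = 420 + 629t. Substituting into x ≡ 2 (mod 9) gives 629t ≡ 5 (mod 9), and since 8⁻¹ ≡ 8 (mod 9), t ≡ 4. Hence x ≡ 420 + 629·4 = 2936 (mod 5661).
From x ≡ 2936 (mod 5661) write x = 2936 + 5661t. Substituting into x ≡ 12 (mod 41) gives 5661t ≡ 28 (mod 41), and since 3⁻¹ ≡ 14 (mod 41), t ≡ 23. Hence x ≡ 2936 + 5661·23 = 133139 (mod 232101).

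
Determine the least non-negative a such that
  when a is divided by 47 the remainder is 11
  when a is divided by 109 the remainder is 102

From a ≡ 11 (mod 47) write a = 11 + 47t. Substituting into a ≡ 102 (mod 109) gives 47t ≡ 91 (mod 109), and since 47⁻¹ ≡ 58 (mod 109), t ≡ 46. Hence a ≡ 11 + 47·46 = 2173 (mod 5123).

2173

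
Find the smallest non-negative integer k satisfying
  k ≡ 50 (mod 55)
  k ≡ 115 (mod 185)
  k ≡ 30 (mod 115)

39705

Combine the congruences pairwise.
gcd(55, 185) = 5 and 5 | (115 − 50), so the pair is consistent; merging gives k ≡ 1040 (mod 2035), where 2035 = lcm(55, 185).
gcd(2035, 115) = 5 and 5 | (30 − 1040), so the pair is consistent; merging gives k ≡ 39705 (mod 46805), where 46805 = lcm(2035, 115).
The solution is unique modulo lcm(55, 185, 115) = 46805.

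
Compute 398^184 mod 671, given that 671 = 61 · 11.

Mod 61: 398 ≡ 32; by Fermat, exponent reduces to 184 mod 60 = 4; 32^4 ≡ 47 (mod 61).
Mod 11: 398 ≡ 2; by Fermat, exponent reduces to 184 mod 10 = 4; 2^4 ≡ 5 (mod 11).
Combine by CRT: x ≡ 47 (mod 61), x ≡ 5 (mod 11) ⇒ x ≡ 291 (mod 671).

291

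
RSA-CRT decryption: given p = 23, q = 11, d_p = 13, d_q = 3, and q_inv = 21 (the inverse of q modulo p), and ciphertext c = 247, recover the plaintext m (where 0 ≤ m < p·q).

m₁ = c^(d_p) mod p: c ≡ 17 (mod 23), and 17^13 mod 23 = 10.
m₂ = c^(d_q) mod q: c ≡ 5 (mod 11), and 5^3 mod 11 = 4.
h = q_inv·(m₁ − m₂) mod p = 21·(10 − 4) mod 23 = 11.
m = m₂ + h·q = 4 + 11·11 = 125.

125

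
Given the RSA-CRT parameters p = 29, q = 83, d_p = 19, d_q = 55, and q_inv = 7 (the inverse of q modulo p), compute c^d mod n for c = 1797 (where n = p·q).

1478

m₁ = c^(d_p) mod p: c ≡ 28 (mod 29), and 28^19 mod 29 = 28.
m₂ = c^(d_q) mod q: c ≡ 54 (mod 83), and 54^55 mod 83 = 67.
h = q_inv·(m₁ − m₂) mod p = 7·(28 − 67) mod 29 = 17.
m = m₂ + h·q = 67 + 17·83 = 1478.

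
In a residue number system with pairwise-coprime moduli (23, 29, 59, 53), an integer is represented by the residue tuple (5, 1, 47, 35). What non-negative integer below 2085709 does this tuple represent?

553408

The moduli are pairwise coprime; N = 23·29·59·53 = 2085709.
N/23 = 90683; 90683 ≡ 17 (mod 23); 17·19 ≡ 1, so inverse 19.
N/29 = 71921; 71921 ≡ 1 (mod 29), inverse 1.
N/59 = 35351; 35351 ≡ 10 (mod 59); 10·6 ≡ 1, so inverse 6.
N/53 = 39353; 39353 ≡ 27 (mod 53); 27·2 ≡ 1, so inverse 2.
x ≡ 5·90683·19 + 1·71921·1 + 47·35351·6 + 35·39353·2 = 21410498.
21410498 mod 2085709 = 553408.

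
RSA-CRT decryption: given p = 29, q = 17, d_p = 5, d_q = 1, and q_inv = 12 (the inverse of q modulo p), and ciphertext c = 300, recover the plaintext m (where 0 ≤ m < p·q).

m₁ = c^(d_p) mod p: c ≡ 10 (mod 29), and 10^5 mod 29 = 8.
m₂ = c^(d_q) mod q: c ≡ 11 (mod 17), and 11^1 mod 17 = 11.
h = q_inv·(m₁ − m₂) mod p = 12·(8 − 11) mod 29 = 22.
m = m₂ + h·q = 11 + 22·17 = 385.

385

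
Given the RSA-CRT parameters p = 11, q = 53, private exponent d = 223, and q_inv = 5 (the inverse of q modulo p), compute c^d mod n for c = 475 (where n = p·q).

569

d_p = d mod (p−1) = 223 mod 10 = 3; d_q = d mod (q−1) = 15.
m₁ = c^(d_p) mod p: c ≡ 2 (mod 11), and 2^3 mod 11 = 8.
m₂ = c^(d_q) mod q: c ≡ 51 (mod 53), and 51^15 mod 53 = 39.
h = q_inv·(m₁ − m₂) mod p = 5·(8 − 39) mod 11 = 10.
m = m₂ + h·q = 39 + 10·53 = 569.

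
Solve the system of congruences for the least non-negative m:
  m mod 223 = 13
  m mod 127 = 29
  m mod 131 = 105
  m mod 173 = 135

550782138

The moduli are pairwise coprime; N = 223·127·131·173 = 641838823.
N/223 = 2878201; 2878201 ≡ 163 (mod 223); 163·26 ≡ 1, so inverse 26.
N/127 = 5053849; 5053849 ≡ 11 (mod 127); 11·104 ≡ 1, so inverse 104.
N/131 = 4899533; 4899533 ≡ 2 (mod 131); 2·66 ≡ 1, so inverse 66.
N/173 = 3710051; 3710051 ≡ 66 (mod 173); 66·97 ≡ 1, so inverse 97.
m ≡ 13·2878201·26 + 29·5053849·104 + 105·4899533·66 + 135·3710051·97 = 98752122057.
98752122057 mod 641838823 = 550782138.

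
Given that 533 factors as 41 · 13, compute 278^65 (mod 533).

278

Mod 41: 278 ≡ 32; by Fermat, exponent reduces to 65 mod 40 = 25; 32^25 ≡ 32 (mod 41).
Mod 13: 278 ≡ 5; by Fermat, exponent reduces to 65 mod 12 = 5; 5^5 ≡ 5 (mod 13).
Combine by CRT: x ≡ 32 (mod 41), x ≡ 5 (mod 13) ⇒ x ≡ 278 (mod 533).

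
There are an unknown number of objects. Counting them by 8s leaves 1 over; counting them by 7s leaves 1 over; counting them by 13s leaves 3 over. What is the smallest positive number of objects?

393

The moduli are pairwise coprime; M = 8·7·13 = 728.
M/8 = 91; 91 ≡ 3 (mod 8); 3·3 ≡ 1, so inverse 3.
M/7 = 104; 104 ≡ 6 (mod 7); 6·6 ≡ 1, so inverse 6.
M/13 = 56; 56 ≡ 4 (mod 13); 4·10 ≡ 1, so inverse 10.
N ≡ 1·91·3 + 1·104·6 + 3·56·10 = 2577.
2577 mod 728 = 393.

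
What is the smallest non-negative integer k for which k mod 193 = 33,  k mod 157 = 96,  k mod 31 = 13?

886675

The moduli are pairwise coprime; N = 193·157·31 = 939331.
N/193 = 4867; 4867 ≡ 42 (mod 193); 42·23 ≡ 1, so inverse 23.
N/157 = 5983; 5983 ≡ 17 (mod 157); 17·37 ≡ 1, so inverse 37.
N/31 = 30301; 30301 ≡ 14 (mod 31); 14·20 ≡ 1, so inverse 20.
k ≡ 33·4867·23 + 96·5983·37 + 13·30301·20 = 32823929.
32823929 mod 939331 = 886675.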